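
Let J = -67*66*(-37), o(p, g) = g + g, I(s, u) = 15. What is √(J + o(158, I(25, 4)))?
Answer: 2*√40911 ≈ 404.53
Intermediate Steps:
o(p, g) = 2*g
J = 163614 (J = -4422*(-37) = 163614)
√(J + o(158, I(25, 4))) = √(163614 + 2*15) = √(163614 + 30) = √163644 = 2*√40911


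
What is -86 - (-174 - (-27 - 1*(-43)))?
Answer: 104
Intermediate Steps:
-86 - (-174 - (-27 - 1*(-43))) = -86 - (-174 - (-27 + 43)) = -86 - (-174 - 1*16) = -86 - (-174 - 16) = -86 - 1*(-190) = -86 + 190 = 104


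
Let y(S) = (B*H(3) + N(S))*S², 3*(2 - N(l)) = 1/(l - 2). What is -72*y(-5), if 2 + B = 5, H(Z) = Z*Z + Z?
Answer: -479400/7 ≈ -68486.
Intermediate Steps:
N(l) = 2 - 1/(3*(-2 + l)) (N(l) = 2 - 1/(3*(l - 2)) = 2 - 1/(3*(-2 + l)))
H(Z) = Z + Z² (H(Z) = Z² + Z = Z + Z²)
B = 3 (B = -2 + 5 = 3)
y(S) = S²*(36 + (-13 + 6*S)/(3*(-2 + S))) (y(S) = (3*(3*(1 + 3)) + (-13 + 6*S)/(3*(-2 + S)))*S² = (3*(3*4) + (-13 + 6*S)/(3*(-2 + S)))*S² = (3*12 + (-13 + 6*S)/(3*(-2 + S)))*S² = (36 + (-13 + 6*S)/(3*(-2 + S)))*S² = S²*(36 + (-13 + 6*S)/(3*(-2 + S))))
-72*y(-5) = -24*(-5)²*(-229 + 114*(-5))/(-2 - 5) = -24*25*(-229 - 570)/(-7) = -24*25*(-1)*(-799)/7 = -72*19975/21 = -479400/7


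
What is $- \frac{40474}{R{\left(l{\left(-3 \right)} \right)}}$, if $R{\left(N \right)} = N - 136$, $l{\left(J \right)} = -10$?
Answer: $\frac{20237}{73} \approx 277.22$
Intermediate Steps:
$R{\left(N \right)} = -136 + N$
$- \frac{40474}{R{\left(l{\left(-3 \right)} \right)}} = - \frac{40474}{-136 - 10} = - \frac{40474}{-146} = \left(-40474\right) \left(- \frac{1}{146}\right) = \frac{20237}{73}$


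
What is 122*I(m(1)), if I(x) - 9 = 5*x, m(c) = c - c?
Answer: 1098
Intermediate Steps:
m(c) = 0
I(x) = 9 + 5*x
122*I(m(1)) = 122*(9 + 5*0) = 122*(9 + 0) = 122*9 = 1098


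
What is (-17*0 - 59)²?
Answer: 3481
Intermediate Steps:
(-17*0 - 59)² = (0 - 59)² = (-59)² = 3481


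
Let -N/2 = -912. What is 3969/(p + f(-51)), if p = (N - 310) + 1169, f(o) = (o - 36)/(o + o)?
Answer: 14994/10139 ≈ 1.4788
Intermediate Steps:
f(o) = (-36 + o)/(2*o) (f(o) = (-36 + o)/((2*o)) = (-36 + o)*(1/(2*o)) = (-36 + o)/(2*o))
N = 1824 (N = -2*(-912) = 1824)
p = 2683 (p = (1824 - 310) + 1169 = 1514 + 1169 = 2683)
3969/(p + f(-51)) = 3969/(2683 + (1/2)*(-36 - 51)/(-51)) = 3969/(2683 + (1/2)*(-1/51)*(-87)) = 3969/(2683 + 29/34) = 3969/(91251/34) = 3969*(34/91251) = 14994/10139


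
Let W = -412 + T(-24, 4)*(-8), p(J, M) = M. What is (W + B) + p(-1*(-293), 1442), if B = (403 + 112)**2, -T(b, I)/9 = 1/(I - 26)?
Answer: 2928769/11 ≈ 2.6625e+5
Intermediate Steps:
T(b, I) = -9/(-26 + I) (T(b, I) = -9/(I - 26) = -9/(-26 + I))
B = 265225 (B = 515**2 = 265225)
W = -4568/11 (W = -412 - 9/(-26 + 4)*(-8) = -412 - 9/(-22)*(-8) = -412 - 9*(-1/22)*(-8) = -412 + (9/22)*(-8) = -412 - 36/11 = -4568/11 ≈ -415.27)
(W + B) + p(-1*(-293), 1442) = (-4568/11 + 265225) + 1442 = 2912907/11 + 1442 = 2928769/11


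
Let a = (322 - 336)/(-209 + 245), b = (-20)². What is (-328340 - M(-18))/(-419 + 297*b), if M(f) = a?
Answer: -5910113/2130858 ≈ -2.7736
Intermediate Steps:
b = 400
a = -7/18 (a = -14/36 = -14*1/36 = -7/18 ≈ -0.38889)
M(f) = -7/18
(-328340 - M(-18))/(-419 + 297*b) = (-328340 - 1*(-7/18))/(-419 + 297*400) = (-328340 + 7/18)/(-419 + 118800) = -5910113/18/118381 = -5910113/18*1/118381 = -5910113/2130858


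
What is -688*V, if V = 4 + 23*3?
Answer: -50224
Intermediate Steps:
V = 73 (V = 4 + 69 = 73)
-688*V = -688*73 = -50224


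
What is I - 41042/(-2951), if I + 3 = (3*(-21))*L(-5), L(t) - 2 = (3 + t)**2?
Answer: -1083289/2951 ≈ -367.09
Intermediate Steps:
L(t) = 2 + (3 + t)**2
I = -381 (I = -3 + (3*(-21))*(2 + (3 - 5)**2) = -3 - 63*(2 + (-2)**2) = -3 - 63*(2 + 4) = -3 - 63*6 = -3 - 378 = -381)
I - 41042/(-2951) = -381 - 41042/(-2951) = -381 - 41042*(-1/2951) = -381 + 41042/2951 = -1083289/2951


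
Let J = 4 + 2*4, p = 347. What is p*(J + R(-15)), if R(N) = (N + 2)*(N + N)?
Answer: 139494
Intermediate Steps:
J = 12 (J = 4 + 8 = 12)
R(N) = 2*N*(2 + N) (R(N) = (2 + N)*(2*N) = 2*N*(2 + N))
p*(J + R(-15)) = 347*(12 + 2*(-15)*(2 - 15)) = 347*(12 + 2*(-15)*(-13)) = 347*(12 + 390) = 347*402 = 139494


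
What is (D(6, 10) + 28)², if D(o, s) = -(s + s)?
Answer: 64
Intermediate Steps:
D(o, s) = -2*s
(D(6, 10) + 28)² = (-2*10 + 28)² = (-20 + 28)² = 8² = 64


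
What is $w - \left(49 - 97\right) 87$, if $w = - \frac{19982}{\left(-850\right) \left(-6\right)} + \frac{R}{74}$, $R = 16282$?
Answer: $\frac{414395483}{94350} \approx 4392.1$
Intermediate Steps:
$w = \frac{20389883}{94350}$ ($w = - \frac{19982}{\left(-850\right) \left(-6\right)} + \frac{16282}{74} = - \frac{19982}{5100} + 16282 \cdot \frac{1}{74} = \left(-19982\right) \frac{1}{5100} + \frac{8141}{37} = - \frac{9991}{2550} + \frac{8141}{37} = \frac{20389883}{94350} \approx 216.11$)
$w - \left(49 - 97\right) 87 = \frac{20389883}{94350} - \left(49 - 97\right) 87 = \frac{20389883}{94350} - \left(-48\right) 87 = \frac{20389883}{94350} - -4176 = \frac{20389883}{94350} + 4176 = \frac{414395483}{94350}$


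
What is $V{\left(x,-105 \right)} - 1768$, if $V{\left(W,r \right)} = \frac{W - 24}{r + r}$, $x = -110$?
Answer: $- \frac{185573}{105} \approx -1767.4$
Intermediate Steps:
$V{\left(W,r \right)} = \frac{-24 + W}{2 r}$
$V{\left(x,-105 \right)} - 1768 = \frac{-24 - 110}{2 \left(-105\right)} - 1768 = \frac{1}{2} \left(- \frac{1}{105}\right) \left(-134\right) - 1768 = \frac{67}{105} - 1768 = - \frac{185573}{105}$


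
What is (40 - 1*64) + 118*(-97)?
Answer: -11470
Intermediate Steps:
(40 - 1*64) + 118*(-97) = (40 - 64) - 11446 = -24 - 11446 = -11470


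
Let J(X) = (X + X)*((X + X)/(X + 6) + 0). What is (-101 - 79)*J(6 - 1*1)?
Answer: -18000/11 ≈ -1636.4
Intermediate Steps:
J(X) = 4*X²/(6 + X) (J(X) = (2*X)*((2*X)/(6 + X) + 0) = (2*X)*(2*X/(6 + X) + 0) = (2*X)*(2*X/(6 + X)) = 4*X²/(6 + X))
(-101 - 79)*J(6 - 1*1) = (-101 - 79)*(4*(6 - 1*1)²/(6 + (6 - 1*1))) = -720*(6 - 1)²/(6 + (6 - 1)) = -720*5²/(6 + 5) = -720*25/11 = -180*100/11 = -18000/11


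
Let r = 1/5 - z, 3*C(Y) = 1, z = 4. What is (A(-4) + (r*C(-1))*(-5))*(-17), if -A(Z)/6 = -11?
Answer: -3689/3 ≈ -1229.7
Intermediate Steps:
C(Y) = ⅓ (C(Y) = (⅓)*1 = ⅓)
r = -19/5 (r = 1/5 - 1*4 = ⅕ - 4 = -19/5 ≈ -3.8000)
A(Z) = 66 (A(Z) = -6*(-11) = 66)
(A(-4) + (r*C(-1))*(-5))*(-17) = (66 - 19/5*⅓*(-5))*(-17) = (66 - 19/15*(-5))*(-17) = (66 + 19/3)*(-17) = (217/3)*(-17) = -3689/3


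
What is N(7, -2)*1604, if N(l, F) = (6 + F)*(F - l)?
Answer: -57744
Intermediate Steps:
N(7, -2)*1604 = ((-2)² - 6*7 + 6*(-2) - 1*(-2)*7)*1604 = (4 - 42 - 12 + 14)*1604 = -36*1604 = -57744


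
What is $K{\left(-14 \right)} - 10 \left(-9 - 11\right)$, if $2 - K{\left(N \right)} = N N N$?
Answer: $2946$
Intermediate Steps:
$K{\left(N \right)} = 2 - N^{3}$ ($K{\left(N \right)} = 2 - N N N = 2 - N^{2} N = 2 - N^{3}$)
$K{\left(-14 \right)} - 10 \left(-9 - 11\right) = \left(2 - \left(-14\right)^{3}\right) - 10 \left(-9 - 11\right) = \left(2 - -2744\right) - -200 = \left(2 + 2744\right) + 200 = 2746 + 200 = 2946$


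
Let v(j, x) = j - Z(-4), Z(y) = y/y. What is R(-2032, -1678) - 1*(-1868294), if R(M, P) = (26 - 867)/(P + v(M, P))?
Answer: 6933239875/3711 ≈ 1.8683e+6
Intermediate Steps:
Z(y) = 1
v(j, x) = -1 + j (v(j, x) = j - 1*1 = j - 1 = -1 + j)
R(M, P) = -841/(-1 + M + P) (R(M, P) = (26 - 867)/(P + (-1 + M)) = -841/(-1 + M + P))
R(-2032, -1678) - 1*(-1868294) = -841/(-1 - 2032 - 1678) - 1*(-1868294) = -841/(-3711) + 1868294 = -841*(-1/3711) + 1868294 = 841/3711 + 1868294 = 6933239875/3711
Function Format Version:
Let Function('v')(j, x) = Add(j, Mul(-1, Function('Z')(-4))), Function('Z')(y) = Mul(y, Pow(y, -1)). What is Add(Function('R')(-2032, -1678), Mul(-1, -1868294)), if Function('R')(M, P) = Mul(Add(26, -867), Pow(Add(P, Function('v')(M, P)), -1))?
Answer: Rational(6933239875, 3711) ≈ 1.8683e+6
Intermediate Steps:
Function('Z')(y) = 1
Function('v')(j, x) = Add(-1, j) (Function('v')(j, x) = Add(j, Mul(-1, 1)) = Add(j, -1) = Add(-1, j))
Function('R')(M, P) = Mul(-841, Pow(Add(-1, M, P), -1)) (Function('R')(M, P) = Mul(Add(26, -867), Pow(Add(P, Add(-1, M)), -1)) = Mul(-841, Pow(Add(-1, M, P), -1)))
Add(Function('R')(-2032, -1678), Mul(-1, -1868294)) = Add(Mul(-841, Pow(Add(-1, -2032, -1678), -1)), Mul(-1, -1868294)) = Add(Mul(-841, Pow(-3711, -1)), 1868294) = Add(Mul(-841, Rational(-1, 3711)), 1868294) = Add(Rational(841, 3711), 1868294) = Rational(6933239875, 3711)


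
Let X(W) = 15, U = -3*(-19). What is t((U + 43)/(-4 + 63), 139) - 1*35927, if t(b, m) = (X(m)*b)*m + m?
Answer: -1902992/59 ≈ -32254.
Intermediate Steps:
U = 57
t(b, m) = m + 15*b*m (t(b, m) = (15*b)*m + m = 15*b*m + m = m + 15*b*m)
t((U + 43)/(-4 + 63), 139) - 1*35927 = 139*(1 + 15*((57 + 43)/(-4 + 63))) - 1*35927 = 139*(1 + 15*(100/59)) - 35927 = 139*(1 + 1500/59) - 35927 = 139*(1559/59) - 35927 = 216701/59 - 35927 = -1902992/59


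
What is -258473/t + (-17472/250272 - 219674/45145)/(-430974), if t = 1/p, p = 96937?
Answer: -635442886194920557016051/25361314723305 ≈ -2.5056e+10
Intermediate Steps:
t = 1/96937 ≈ 1.0316e-5
-258473/t + (-17472/250272 - 219674/45145)/(-430974) = -258473/1/96937 + (-17472/250272 - 219674/45145)/(-430974) = -258473*96937 + (-17472*1/250272 - 219674*1/45145)*(-1/430974) = -25055597201 + (-182/2607 - 219674/45145)*(-1/430974) = -25055597201 - 580906508/117693015*(-1/430974) = -25055597201 + 290453254/25361314723305 = -635442886194920557016051/25361314723305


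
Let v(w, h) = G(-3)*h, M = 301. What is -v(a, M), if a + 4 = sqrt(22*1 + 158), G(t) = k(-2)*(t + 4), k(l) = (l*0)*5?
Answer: 0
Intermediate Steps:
k(l) = 0 (k(l) = 0*5 = 0)
G(t) = 0 (G(t) = 0*(t + 4) = 0*(4 + t) = 0)
a = -4 + 6*sqrt(5) (a = -4 + sqrt(22*1 + 158) = -4 + sqrt(22 + 158) = -4 + sqrt(180) = -4 + 6*sqrt(5) ≈ 9.4164)
v(w, h) = 0 (v(w, h) = 0*h = 0)
-v(a, M) = -1*0 = 0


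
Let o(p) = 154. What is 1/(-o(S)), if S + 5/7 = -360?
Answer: -1/154 ≈ -0.0064935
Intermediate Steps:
S = -2525/7 (S = -5/7 - 360 = -2525/7 ≈ -360.71)
1/(-o(S)) = 1/(-1*154) = 1/(-154) = -1/154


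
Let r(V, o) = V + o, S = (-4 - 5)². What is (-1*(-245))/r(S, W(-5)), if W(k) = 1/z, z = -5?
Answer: 1225/404 ≈ 3.0322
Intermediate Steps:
S = 81 (S = (-9)² = 81)
W(k) = -⅕ (W(k) = 1/(-5) = -⅕)
(-1*(-245))/r(S, W(-5)) = (-1*(-245))/(81 - ⅕) = 245/(404/5) = 245*(5/404) = 1225/404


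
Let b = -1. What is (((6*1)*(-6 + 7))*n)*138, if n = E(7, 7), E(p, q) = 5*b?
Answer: -4140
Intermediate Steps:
E(p, q) = -5 (E(p, q) = 5*(-1) = -5)
n = -5
(((6*1)*(-6 + 7))*n)*138 = (((6*1)*(-6 + 7))*(-5))*138 = ((6*1)*(-5))*138 = (6*(-5))*138 = -30*138 = -4140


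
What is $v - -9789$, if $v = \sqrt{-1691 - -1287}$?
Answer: $9789 + 2 i \sqrt{101} \approx 9789.0 + 20.1 i$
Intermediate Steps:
$v = 2 i \sqrt{101}$ ($v = \sqrt{-1691 + \left(-664 + 1951\right)} = \sqrt{-1691 + 1287} = \sqrt{-404} = 2 i \sqrt{101} \approx 20.1 i$)
$v - -9789 = 2 i \sqrt{101} - -9789 = 2 i \sqrt{101} + 9789 = 9789 + 2 i \sqrt{101}$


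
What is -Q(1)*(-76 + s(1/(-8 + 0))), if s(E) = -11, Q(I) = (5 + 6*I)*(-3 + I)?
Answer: -1914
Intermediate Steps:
Q(I) = (-3 + I)*(5 + 6*I)
-Q(1)*(-76 + s(1/(-8 + 0))) = -(-15 - 13*1 + 6*1²)*(-76 - 11) = -(-15 - 13 + 6*1)*(-87) = -(-15 - 13 + 6)*(-87) = -(-22)*(-87) = -1*1914 = -1914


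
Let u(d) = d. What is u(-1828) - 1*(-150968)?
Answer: 149140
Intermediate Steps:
u(-1828) - 1*(-150968) = -1828 - 1*(-150968) = -1828 + 150968 = 149140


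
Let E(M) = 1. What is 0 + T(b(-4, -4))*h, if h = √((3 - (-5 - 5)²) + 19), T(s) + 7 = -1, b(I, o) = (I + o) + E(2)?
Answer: -8*I*√78 ≈ -70.654*I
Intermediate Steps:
b(I, o) = 1 + I + o (b(I, o) = (I + o) + 1 = 1 + I + o)
T(s) = -8 (T(s) = -7 - 1 = -8)
h = I*√78 (h = √((3 - 1*(-10)²) + 19) = √((3 - 1*100) + 19) = √((3 - 100) + 19) = √(-97 + 19) = √(-78) = I*√78 ≈ 8.8318*I)
0 + T(b(-4, -4))*h = 0 - 8*I*√78 = -8*I*√78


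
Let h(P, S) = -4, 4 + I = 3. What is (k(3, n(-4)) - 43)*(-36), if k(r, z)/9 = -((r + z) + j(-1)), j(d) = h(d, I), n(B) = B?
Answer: -72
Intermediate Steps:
I = -1 (I = -4 + 3 = -1)
j(d) = -4
k(r, z) = 36 - 9*r - 9*z (k(r, z) = 9*(-((r + z) - 4)) = 9*(-(-4 + r + z)) = 9*(4 - r - z) = 36 - 9*r - 9*z)
(k(3, n(-4)) - 43)*(-36) = ((36 - 9*3 - 9*(-4)) - 43)*(-36) = ((36 - 27 + 36) - 43)*(-36) = (45 - 43)*(-36) = 2*(-36) = -72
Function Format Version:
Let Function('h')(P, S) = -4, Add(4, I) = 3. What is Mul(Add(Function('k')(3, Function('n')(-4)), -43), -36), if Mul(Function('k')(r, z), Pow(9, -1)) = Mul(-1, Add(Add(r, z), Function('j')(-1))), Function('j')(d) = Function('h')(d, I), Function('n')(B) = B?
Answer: -72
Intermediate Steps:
I = -1 (I = Add(-4, 3) = -1)
Function('j')(d) = -4
Function('k')(r, z) = Add(36, Mul(-9, r), Mul(-9, z)) (Function('k')(r, z) = Mul(9, Mul(-1, Add(Add(r, z), -4))) = Mul(9, Mul(-1, Add(-4, r, z))) = Mul(9, Add(4, Mul(-1, r), Mul(-1, z))) = Add(36, Mul(-9, r), Mul(-9, z)))
Mul(Add(Function('k')(3, Function('n')(-4)), -43), -36) = Mul(Add(Add(36, Mul(-9, 3), Mul(-9, -4)), -43), -36) = Mul(Add(Add(36, -27, 36), -43), -36) = Mul(Add(45, -43), -36) = Mul(2, -36) = -72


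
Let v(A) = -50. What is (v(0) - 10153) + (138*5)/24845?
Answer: -50698569/4969 ≈ -10203.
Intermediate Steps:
(v(0) - 10153) + (138*5)/24845 = (-50 - 10153) + (138*5)/24845 = -10203 + 690*(1/24845) = -10203 + 138/4969 = -50698569/4969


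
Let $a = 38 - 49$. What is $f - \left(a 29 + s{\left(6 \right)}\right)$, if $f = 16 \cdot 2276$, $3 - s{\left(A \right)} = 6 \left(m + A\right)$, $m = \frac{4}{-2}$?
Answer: $36756$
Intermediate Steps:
$m = -2$ ($m = 4 \left(- \frac{1}{2}\right) = -2$)
$a = -11$
$s{\left(A \right)} = 15 - 6 A$ ($s{\left(A \right)} = 3 - 6 \left(-2 + A\right) = 3 - \left(-12 + 6 A\right) = 15 - 6 A$)
$f = 36416$
$f - \left(a 29 + s{\left(6 \right)}\right) = 36416 - \left(\left(-11\right) 29 + \left(15 - 36\right)\right) = 36416 - \left(-319 + \left(15 - 36\right)\right) = 36416 - \left(-319 - 21\right) = 36416 - -340 = 36416 + 340 = 36756$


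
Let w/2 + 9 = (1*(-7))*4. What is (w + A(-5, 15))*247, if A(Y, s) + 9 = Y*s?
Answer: -39026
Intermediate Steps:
A(Y, s) = -9 + Y*s
w = -74 (w = -18 + 2*((1*(-7))*4) = -18 + 2*(-7*4) = -18 + 2*(-28) = -18 - 56 = -74)
(w + A(-5, 15))*247 = (-74 + (-9 - 5*15))*247 = (-74 + (-9 - 75))*247 = (-74 - 84)*247 = -158*247 = -39026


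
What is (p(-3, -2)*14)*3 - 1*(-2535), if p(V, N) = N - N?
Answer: 2535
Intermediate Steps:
p(V, N) = 0
(p(-3, -2)*14)*3 - 1*(-2535) = (0*14)*3 - 1*(-2535) = 0*3 + 2535 = 0 + 2535 = 2535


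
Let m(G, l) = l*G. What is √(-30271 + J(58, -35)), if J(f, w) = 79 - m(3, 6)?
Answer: I*√30210 ≈ 173.81*I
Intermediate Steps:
m(G, l) = G*l
J(f, w) = 61 (J(f, w) = 79 - 3*6 = 79 - 1*18 = 79 - 18 = 61)
√(-30271 + J(58, -35)) = √(-30271 + 61) = √(-30210) = I*√30210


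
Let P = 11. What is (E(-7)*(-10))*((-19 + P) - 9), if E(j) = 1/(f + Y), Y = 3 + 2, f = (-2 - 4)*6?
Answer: -170/31 ≈ -5.4839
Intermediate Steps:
f = -36 (f = -6*6 = -36)
Y = 5
E(j) = -1/31 (E(j) = 1/(-36 + 5) = 1/(-31) = 1*(-1/31) = -1/31)
(E(-7)*(-10))*((-19 + P) - 9) = (-1/31*(-10))*((-19 + 11) - 9) = 10*(-8 - 9)/31 = (10/31)*(-17) = -170/31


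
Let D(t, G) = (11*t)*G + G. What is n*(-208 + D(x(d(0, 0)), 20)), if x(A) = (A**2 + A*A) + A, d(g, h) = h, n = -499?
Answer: 93812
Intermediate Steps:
x(A) = A + 2*A**2 (x(A) = (A**2 + A**2) + A = 2*A**2 + A = A + 2*A**2)
D(t, G) = G + 11*G*t (D(t, G) = 11*G*t + G = G + 11*G*t)
n*(-208 + D(x(d(0, 0)), 20)) = -499*(-208 + 20*(1 + 11*(0*(1 + 2*0)))) = -499*(-208 + 20*(1 + 11*(0*(1 + 0)))) = -499*(-208 + 20*(1 + 11*(0*1))) = -499*(-208 + 20*(1 + 11*0)) = -499*(-208 + 20*(1 + 0)) = -499*(-208 + 20*1) = -499*(-208 + 20) = -499*(-188) = 93812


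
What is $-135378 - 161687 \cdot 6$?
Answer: $-1105500$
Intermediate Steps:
$-135378 - 161687 \cdot 6 = -135378 - 970122 = -1105500$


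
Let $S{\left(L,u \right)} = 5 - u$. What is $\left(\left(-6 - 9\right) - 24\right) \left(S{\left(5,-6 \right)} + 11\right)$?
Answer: $-858$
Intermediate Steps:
$\left(\left(-6 - 9\right) - 24\right) \left(S{\left(5,-6 \right)} + 11\right) = \left(\left(-6 - 9\right) - 24\right) \left(\left(5 - -6\right) + 11\right) = \left(-15 - 24\right) \left(\left(5 + 6\right) + 11\right) = - 39 \left(11 + 11\right) = \left(-39\right) 22 = -858$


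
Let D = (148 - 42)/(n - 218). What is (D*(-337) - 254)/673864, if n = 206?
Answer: 16337/4043184 ≈ 0.0040406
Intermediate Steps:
D = -53/6 (D = (148 - 42)/(206 - 218) = 106/(-12) = 106*(-1/12) = -53/6 ≈ -8.8333)
(D*(-337) - 254)/673864 = (-53/6*(-337) - 254)/673864 = (17861/6 - 254)*(1/673864) = (16337/6)*(1/673864) = 16337/4043184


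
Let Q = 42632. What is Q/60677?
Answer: 42632/60677 ≈ 0.70261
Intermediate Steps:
Q/60677 = 42632/60677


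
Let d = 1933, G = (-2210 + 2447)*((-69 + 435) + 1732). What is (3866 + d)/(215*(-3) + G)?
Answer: 1933/165527 ≈ 0.011678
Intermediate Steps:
G = 497226 (G = 237*(366 + 1732) = 237*2098 = 497226)
(3866 + d)/(215*(-3) + G) = (3866 + 1933)/(215*(-3) + 497226) = 5799/(-645 + 497226) = 5799/496581 = 5799*(1/496581) = 1933/165527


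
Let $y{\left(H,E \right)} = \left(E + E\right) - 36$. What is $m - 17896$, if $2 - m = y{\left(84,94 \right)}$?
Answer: $-18046$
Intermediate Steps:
$y{\left(H,E \right)} = -36 + 2 E$ ($y{\left(H,E \right)} = 2 E - 36 = -36 + 2 E$)
$m = -150$ ($m = 2 - \left(-36 + 2 \cdot 94\right) = 2 - \left(-36 + 188\right) = 2 - 152 = -150$)
$m - 17896 = -150 - 17896 = -18046$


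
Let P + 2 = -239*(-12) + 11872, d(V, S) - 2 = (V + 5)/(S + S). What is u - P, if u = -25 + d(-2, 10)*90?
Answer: -29139/2 ≈ -14570.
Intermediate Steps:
d(V, S) = 2 + (5 + V)/(2*S) (d(V, S) = 2 + (V + 5)/(S + S) = 2 + (5 + V)/((2*S)) = 2 + (5 + V)*(1/(2*S)) = 2 + (5 + V)/(2*S))
P = 14738 (P = -2 + (-239*(-12) + 11872) = -2 + (2868 + 11872) = -2 + 14740 = 14738)
u = 337/2 (u = -25 + ((½)*(5 - 2 + 4*10)/10)*90 = -25 + ((½)*(⅒)*(5 - 2 + 40))*90 = -25 + ((½)*(⅒)*43)*90 = -25 + (43/20)*90 = -25 + 387/2 = 337/2 ≈ 168.50)
u - P = 337/2 - 1*14738 = 337/2 - 14738 = -29139/2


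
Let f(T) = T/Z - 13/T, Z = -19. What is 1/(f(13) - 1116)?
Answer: -19/21236 ≈ -0.00089471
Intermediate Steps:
f(T) = -13/T - T/19 (f(T) = T/(-19) - 13/T = T*(-1/19) - 13/T = -T/19 - 13/T = -13/T - T/19)
1/(f(13) - 1116) = 1/((-13/13 - 1/19*13) - 1116) = 1/((-13*1/13 - 13/19) - 1116) = 1/((-1 - 13/19) - 1116) = 1/(-32/19 - 1116) = 1/(-21236/19) = -19/21236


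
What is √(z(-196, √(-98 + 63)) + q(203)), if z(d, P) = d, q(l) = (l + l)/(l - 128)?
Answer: I*√42882/15 ≈ 13.805*I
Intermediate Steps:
q(l) = 2*l/(-128 + l) (q(l) = (2*l)/(-128 + l) = 2*l/(-128 + l))
√(z(-196, √(-98 + 63)) + q(203)) = √(-196 + 2*203/(-128 + 203)) = √(-196 + 2*203/75) = √(-196 + 2*203*(1/75)) = √(-196 + 406/75) = √(-14294/75) = I*√42882/15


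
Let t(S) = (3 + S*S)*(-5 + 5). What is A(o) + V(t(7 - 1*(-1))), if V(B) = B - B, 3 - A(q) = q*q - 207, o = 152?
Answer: -22894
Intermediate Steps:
A(q) = 210 - q² (A(q) = 3 - (q*q - 207) = 3 - (q² - 207) = 3 - (-207 + q²) = 3 + (207 - q²) = 210 - q²)
t(S) = 0 (t(S) = (3 + S²)*0 = 0)
V(B) = 0
A(o) + V(t(7 - 1*(-1))) = (210 - 1*152²) + 0 = (210 - 1*23104) + 0 = (210 - 23104) + 0 = -22894 + 0 = -22894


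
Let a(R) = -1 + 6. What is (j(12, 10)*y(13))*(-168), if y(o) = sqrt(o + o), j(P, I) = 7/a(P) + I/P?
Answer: -1876*sqrt(26)/5 ≈ -1913.2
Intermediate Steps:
a(R) = 5
j(P, I) = 7/5 + I/P
y(o) = sqrt(2)*sqrt(o) (y(o) = sqrt(2*o) = sqrt(2)*sqrt(o))
(j(12, 10)*y(13))*(-168) = ((7/5 + 10/12)*(sqrt(2)*sqrt(13)))*(-168) = ((7/5 + 10*(1/12))*sqrt(26))*(-168) = ((7/5 + 5/6)*sqrt(26))*(-168) = (67*sqrt(26)/30)*(-168) = -1876*sqrt(26)/5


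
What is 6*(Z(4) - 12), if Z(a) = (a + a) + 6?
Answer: 12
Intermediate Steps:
Z(a) = 6 + 2*a (Z(a) = 2*a + 6 = 6 + 2*a)
6*(Z(4) - 12) = 6*((6 + 2*4) - 12) = 6*((6 + 8) - 12) = 6*(14 - 12) = 6*2 = 12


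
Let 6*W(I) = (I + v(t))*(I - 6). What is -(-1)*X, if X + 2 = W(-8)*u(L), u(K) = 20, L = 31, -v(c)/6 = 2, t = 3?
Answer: 2794/3 ≈ 931.33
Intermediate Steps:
v(c) = -12 (v(c) = -6*2 = -12)
W(I) = (-12 + I)*(-6 + I)/6 (W(I) = ((I - 12)*(I - 6))/6 = ((-12 + I)*(-6 + I))/6 = (-12 + I)*(-6 + I)/6)
X = 2794/3 (X = -2 + (12 - 3*(-8) + (1/6)*(-8)**2)*20 = -2 + (12 + 24 + (1/6)*64)*20 = -2 + (12 + 24 + 32/3)*20 = -2 + (140/3)*20 = -2 + 2800/3 = 2794/3 ≈ 931.33)
-(-1)*X = -(-1)*2794/3 = -1*(-2794/3) = 2794/3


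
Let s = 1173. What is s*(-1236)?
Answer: -1449828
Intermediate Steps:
s*(-1236) = 1173*(-1236) = -1449828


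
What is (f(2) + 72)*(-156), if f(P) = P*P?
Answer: -11856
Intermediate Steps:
f(P) = P**2
(f(2) + 72)*(-156) = (2**2 + 72)*(-156) = (4 + 72)*(-156) = 76*(-156) = -11856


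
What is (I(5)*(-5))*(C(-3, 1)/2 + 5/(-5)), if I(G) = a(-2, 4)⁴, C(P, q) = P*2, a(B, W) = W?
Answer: 5120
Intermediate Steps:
C(P, q) = 2*P
I(G) = 256 (I(G) = 4⁴ = 256)
(I(5)*(-5))*(C(-3, 1)/2 + 5/(-5)) = (256*(-5))*((2*(-3))/2 + 5/(-5)) = -1280*(-6*½ + 5*(-⅕)) = -1280*(-3 - 1) = -1280*(-4) = 5120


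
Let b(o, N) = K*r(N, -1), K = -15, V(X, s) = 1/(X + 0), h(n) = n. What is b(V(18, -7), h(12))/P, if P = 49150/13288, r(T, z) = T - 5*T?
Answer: 956736/4915 ≈ 194.66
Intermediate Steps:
V(X, s) = 1/X
r(T, z) = -4*T
P = 24575/6644 (P = 49150*(1/13288) = 24575/6644 ≈ 3.6988)
b(o, N) = 60*N (b(o, N) = -(-60)*N = 60*N)
b(V(18, -7), h(12))/P = (60*12)/(24575/6644) = 720*(6644/24575) = 956736/4915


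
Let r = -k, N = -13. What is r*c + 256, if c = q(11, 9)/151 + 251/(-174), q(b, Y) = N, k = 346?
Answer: 10311271/13137 ≈ 784.90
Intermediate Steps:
q(b, Y) = -13
r = -346 (r = -1*346 = -346)
c = -40163/26274 (c = -13/151 + 251/(-174) = -13*1/151 + 251*(-1/174) = -13/151 - 251/174 = -40163/26274 ≈ -1.5286)
r*c + 256 = -346*(-40163/26274) + 256 = 6948199/13137 + 256 = 10311271/13137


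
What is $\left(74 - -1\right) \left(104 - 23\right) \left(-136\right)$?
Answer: $-826200$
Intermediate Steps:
$\left(74 - -1\right) \left(104 - 23\right) \left(-136\right) = \left(74 + 1\right) 81 \left(-136\right) = 75 \cdot 81 \left(-136\right) = 6075 \left(-136\right) = -826200$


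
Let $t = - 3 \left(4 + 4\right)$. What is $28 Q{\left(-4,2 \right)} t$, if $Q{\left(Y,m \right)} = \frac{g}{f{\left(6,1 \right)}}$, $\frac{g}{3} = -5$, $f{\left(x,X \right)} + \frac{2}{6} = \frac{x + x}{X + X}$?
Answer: $\frac{30240}{17} \approx 1778.8$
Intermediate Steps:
$f{\left(x,X \right)} = - \frac{1}{3} + \frac{x}{X}$ ($f{\left(x,X \right)} = - \frac{1}{3} + \frac{x + x}{X + X} = - \frac{1}{3} + \frac{2 x}{2 X} = - \frac{1}{3} + 2 x \frac{1}{2 X} = - \frac{1}{3} + \frac{x}{X}$)
$t = -24$ ($t = \left(-3\right) 8 = -24$)
$g = -15$ ($g = 3 \left(-5\right) = -15$)
$Q{\left(Y,m \right)} = - \frac{45}{17}$ ($Q{\left(Y,m \right)} = - \frac{15}{1^{-1} \left(6 - \frac{1}{3}\right)} = - \frac{15}{1 \left(6 - \frac{1}{3}\right)} = - \frac{15}{1 \cdot \frac{17}{3}} = - \frac{15}{\frac{17}{3}} = \left(-15\right) \frac{3}{17} = - \frac{45}{17}$)
$28 Q{\left(-4,2 \right)} t = 28 \left(- \frac{45}{17}\right) \left(-24\right) = \left(- \frac{1260}{17}\right) \left(-24\right) = \frac{30240}{17}$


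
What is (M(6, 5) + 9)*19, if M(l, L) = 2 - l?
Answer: 95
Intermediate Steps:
(M(6, 5) + 9)*19 = ((2 - 1*6) + 9)*19 = ((2 - 6) + 9)*19 = (-4 + 9)*19 = 5*19 = 95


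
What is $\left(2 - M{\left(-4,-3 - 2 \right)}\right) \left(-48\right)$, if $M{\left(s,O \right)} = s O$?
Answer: $864$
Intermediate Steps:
$M{\left(s,O \right)} = O s$
$\left(2 - M{\left(-4,-3 - 2 \right)}\right) \left(-48\right) = \left(2 - \left(-3 - 2\right) \left(-4\right)\right) \left(-48\right) = \left(2 - \left(-5\right) \left(-4\right)\right) \left(-48\right) = \left(2 - 20\right) \left(-48\right) = \left(-18\right) \left(-48\right) = 864$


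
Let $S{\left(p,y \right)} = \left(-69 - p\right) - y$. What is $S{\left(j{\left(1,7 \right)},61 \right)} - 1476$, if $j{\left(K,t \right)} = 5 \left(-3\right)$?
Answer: $-1591$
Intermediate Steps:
$j{\left(K,t \right)} = -15$
$S{\left(p,y \right)} = -69 - p - y$
$S{\left(j{\left(1,7 \right)},61 \right)} - 1476 = \left(-69 - -15 - 61\right) - 1476 = \left(-69 + 15 - 61\right) - 1476 = -115 - 1476 = -1591$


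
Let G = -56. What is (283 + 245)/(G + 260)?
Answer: 44/17 ≈ 2.5882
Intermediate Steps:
(283 + 245)/(G + 260) = (283 + 245)/(-56 + 260) = 528/204 = 528*(1/204) = 44/17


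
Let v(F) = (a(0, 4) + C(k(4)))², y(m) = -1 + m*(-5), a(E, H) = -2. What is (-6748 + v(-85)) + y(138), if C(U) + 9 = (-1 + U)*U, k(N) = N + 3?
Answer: -6478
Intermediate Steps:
k(N) = 3 + N
C(U) = -9 + U*(-1 + U) (C(U) = -9 + (-1 + U)*U = -9 + U*(-1 + U))
y(m) = -1 - 5*m
v(F) = 961 (v(F) = (-2 + (-9 + (3 + 4)² - (3 + 4)))² = (-2 + (-9 + 7² - 1*7))² = (-2 + (-9 + 49 - 7))² = (-2 + 33)² = 31² = 961)
(-6748 + v(-85)) + y(138) = (-6748 + 961) + (-1 - 5*138) = -5787 + (-1 - 690) = -5787 - 691 = -6478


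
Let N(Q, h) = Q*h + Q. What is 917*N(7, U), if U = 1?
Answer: 12838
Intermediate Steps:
N(Q, h) = Q + Q*h
917*N(7, U) = 917*(7*(1 + 1)) = 917*(7*2) = 917*14 = 12838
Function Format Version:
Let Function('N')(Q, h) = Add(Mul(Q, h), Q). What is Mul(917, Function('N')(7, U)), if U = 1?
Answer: 12838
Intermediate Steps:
Function('N')(Q, h) = Add(Q, Mul(Q, h))
Mul(917, Function('N')(7, U)) = Mul(917, Mul(7, Add(1, 1))) = Mul(917, Mul(7, 2)) = Mul(917, 14) = 12838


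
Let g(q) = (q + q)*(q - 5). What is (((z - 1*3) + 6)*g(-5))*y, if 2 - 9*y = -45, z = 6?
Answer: 4700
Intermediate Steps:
y = 47/9 (y = 2/9 - 1/9*(-45) = 2/9 + 5 = 47/9 ≈ 5.2222)
g(q) = 2*q*(-5 + q) (g(q) = (2*q)*(-5 + q) = 2*q*(-5 + q))
(((z - 1*3) + 6)*g(-5))*y = (((6 - 1*3) + 6)*(2*(-5)*(-5 - 5)))*(47/9) = (((6 - 3) + 6)*(2*(-5)*(-10)))*(47/9) = ((3 + 6)*100)*(47/9) = (9*100)*(47/9) = 900*(47/9) = 4700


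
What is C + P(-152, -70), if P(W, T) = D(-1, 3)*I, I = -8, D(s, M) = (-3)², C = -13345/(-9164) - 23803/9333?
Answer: -6251569871/85527612 ≈ -73.094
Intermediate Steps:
C = -93581807/85527612 (C = -13345*(-1/9164) - 23803*1/9333 = 13345/9164 - 23803/9333 = -93581807/85527612 ≈ -1.0942)
D(s, M) = 9
P(W, T) = -72 (P(W, T) = 9*(-8) = -72)
C + P(-152, -70) = -93581807/85527612 - 72 = -6251569871/85527612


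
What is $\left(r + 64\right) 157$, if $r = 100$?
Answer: $25748$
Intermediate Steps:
$\left(r + 64\right) 157 = \left(100 + 64\right) 157 = 164 \cdot 157 = 25748$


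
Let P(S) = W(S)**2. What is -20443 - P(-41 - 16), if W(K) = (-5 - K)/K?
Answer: -66422011/3249 ≈ -20444.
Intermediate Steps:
W(K) = (-5 - K)/K
P(S) = (-5 - S)**2/S**2 (P(S) = ((-5 - S)/S)**2 = (-5 - S)**2/S**2)
-20443 - P(-41 - 16) = -20443 - (5 + (-41 - 16))**2/(-41 - 16)**2 = -20443 - (5 - 57)**2/(-57)**2 = -20443 - (-52)**2/3249 = -20443 - 2704/3249 = -66422011/3249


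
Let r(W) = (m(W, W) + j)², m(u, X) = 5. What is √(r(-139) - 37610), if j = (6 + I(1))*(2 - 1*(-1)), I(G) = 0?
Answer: I*√37081 ≈ 192.56*I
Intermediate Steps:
j = 18 (j = (6 + 0)*(2 - 1*(-1)) = 6*(2 + 1) = 6*3 = 18)
r(W) = 529 (r(W) = (5 + 18)² = 23² = 529)
√(r(-139) - 37610) = √(529 - 37610) = √(-37081) = I*√37081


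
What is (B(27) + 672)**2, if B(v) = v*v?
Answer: 1962801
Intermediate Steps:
B(v) = v**2
(B(27) + 672)**2 = (27**2 + 672)**2 = (729 + 672)**2 = 1401**2 = 1962801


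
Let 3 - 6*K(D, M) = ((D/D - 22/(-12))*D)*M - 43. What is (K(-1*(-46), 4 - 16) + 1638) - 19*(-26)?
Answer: 7201/3 ≈ 2400.3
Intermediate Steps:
K(D, M) = 23/3 - 17*D*M/36 (K(D, M) = ½ - (((D/D - 22/(-12))*D)*M - 43)/6 = ½ - (((1 - 22*(-1/12))*D)*M - 43)/6 = ½ - (((1 + 11/6)*D)*M - 43)/6 = ½ - ((17*D/6)*M - 43)/6 = ½ - (17*D*M/6 - 43)/6 = ½ - (-43 + 17*D*M/6)/6 = ½ + (43/6 - 17*D*M/36) = 23/3 - 17*D*M/36)
(K(-1*(-46), 4 - 16) + 1638) - 19*(-26) = ((23/3 - 17*(-1*(-46))*(4 - 16)/36) + 1638) - 19*(-26) = ((23/3 - 17/36*46*(-12)) + 1638) + 494 = ((23/3 + 782/3) + 1638) + 494 = (805/3 + 1638) + 494 = 5719/3 + 494 = 7201/3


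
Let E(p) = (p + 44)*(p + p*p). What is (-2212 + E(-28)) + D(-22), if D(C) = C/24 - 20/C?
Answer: 1304687/132 ≈ 9884.0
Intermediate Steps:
E(p) = (44 + p)*(p + p²)
D(C) = -20/C + C/24 (D(C) = C*(1/24) - 20/C = C/24 - 20/C = -20/C + C/24)
(-2212 + E(-28)) + D(-22) = (-2212 - 28*(44 + (-28)² + 45*(-28))) + (-20/(-22) + (1/24)*(-22)) = (-2212 - 28*(44 + 784 - 1260)) + (-20*(-1/22) - 11/12) = (-2212 - 28*(-432)) + (10/11 - 11/12) = (-2212 + 12096) - 1/132 = 9884 - 1/132 = 1304687/132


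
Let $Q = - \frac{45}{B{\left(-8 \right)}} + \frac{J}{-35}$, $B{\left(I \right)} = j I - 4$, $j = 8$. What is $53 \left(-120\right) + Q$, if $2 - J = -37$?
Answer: $- \frac{15137877}{2380} \approx -6360.5$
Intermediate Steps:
$J = 39$ ($J = 2 - -37 = 2 + 37 = 39$)
$B{\left(I \right)} = -4 + 8 I$ ($B{\left(I \right)} = 8 I - 4 = -4 + 8 I$)
$Q = - \frac{1077}{2380}$ ($Q = - \frac{45}{-4 + 8 \left(-8\right)} + \frac{39}{-35} = - \frac{45}{-4 - 64} + 39 \left(- \frac{1}{35}\right) = - \frac{45}{-68} - \frac{39}{35} = \left(-45\right) \left(- \frac{1}{68}\right) - \frac{39}{35} = \frac{45}{68} - \frac{39}{35} = - \frac{1077}{2380} \approx -0.45252$)
$53 \left(-120\right) + Q = 53 \left(-120\right) - \frac{1077}{2380} = -6360 - \frac{1077}{2380} = - \frac{15137877}{2380}$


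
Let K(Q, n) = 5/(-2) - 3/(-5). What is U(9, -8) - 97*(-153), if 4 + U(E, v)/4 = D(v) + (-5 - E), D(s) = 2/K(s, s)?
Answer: 280531/19 ≈ 14765.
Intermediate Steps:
K(Q, n) = -19/10 (K(Q, n) = 5*(-1/2) - 3*(-1/5) = -5/2 + 3/5 = -19/10)
D(s) = -20/19 (D(s) = 2/(-19/10) = 2*(-10/19) = -20/19)
U(E, v) = -764/19 - 4*E (U(E, v) = -16 + 4*(-20/19 + (-5 - E)) = -16 + 4*(-115/19 - E) = -16 + (-460/19 - 4*E) = -764/19 - 4*E)
U(9, -8) - 97*(-153) = (-764/19 - 4*9) - 97*(-153) = (-764/19 - 36) + 14841 = -1448/19 + 14841 = 280531/19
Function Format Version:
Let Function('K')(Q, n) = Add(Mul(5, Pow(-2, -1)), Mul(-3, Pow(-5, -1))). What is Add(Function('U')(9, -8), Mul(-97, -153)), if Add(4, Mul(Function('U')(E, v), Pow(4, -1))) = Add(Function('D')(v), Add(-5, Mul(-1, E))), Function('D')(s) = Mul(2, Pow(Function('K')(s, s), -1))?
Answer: Rational(280531, 19) ≈ 14765.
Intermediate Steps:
Function('K')(Q, n) = Rational(-19, 10) (Function('K')(Q, n) = Add(Mul(5, Rational(-1, 2)), Mul(-3, Rational(-1, 5))) = Add(Rational(-5, 2), Rational(3, 5)) = Rational(-19, 10))
Function('D')(s) = Rational(-20, 19) (Function('D')(s) = Mul(2, Pow(Rational(-19, 10), -1)) = Mul(2, Rational(-10, 19)) = Rational(-20, 19))
Function('U')(E, v) = Add(Rational(-764, 19), Mul(-4, E)) (Function('U')(E, v) = Add(-16, Mul(4, Add(Rational(-20, 19), Add(-5, Mul(-1, E))))) = Add(-16, Mul(4, Add(Rational(-115, 19), Mul(-1, E)))) = Add(-16, Add(Rational(-460, 19), Mul(-4, E))) = Add(Rational(-764, 19), Mul(-4, E)))
Add(Function('U')(9, -8), Mul(-97, -153)) = Add(Add(Rational(-764, 19), Mul(-4, 9)), Mul(-97, -153)) = Add(Add(Rational(-764, 19), -36), 14841) = Add(Rational(-1448, 19), 14841) = Rational(280531, 19)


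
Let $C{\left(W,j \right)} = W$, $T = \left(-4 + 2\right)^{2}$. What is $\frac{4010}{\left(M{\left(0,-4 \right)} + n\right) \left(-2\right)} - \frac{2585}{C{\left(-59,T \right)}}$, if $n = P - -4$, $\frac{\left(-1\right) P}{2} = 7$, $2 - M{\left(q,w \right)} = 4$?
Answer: $\frac{149315}{708} \approx 210.9$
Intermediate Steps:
$T = 4$ ($T = \left(-2\right)^{2} = 4$)
$M{\left(q,w \right)} = -2$ ($M{\left(q,w \right)} = 2 - 4 = -2$)
$P = -14$ ($P = \left(-2\right) 7 = -14$)
$n = -10$ ($n = -14 - -4 = -14 + 4 = -10$)
$\frac{4010}{\left(M{\left(0,-4 \right)} + n\right) \left(-2\right)} - \frac{2585}{C{\left(-59,T \right)}} = \frac{4010}{\left(-2 - 10\right) \left(-2\right)} - \frac{2585}{-59} = \frac{4010}{\left(-12\right) \left(-2\right)} - - \frac{2585}{59} = \frac{4010}{24} + \frac{2585}{59} = 4010 \cdot \frac{1}{24} + \frac{2585}{59} = \frac{2005}{12} + \frac{2585}{59} = \frac{149315}{708}$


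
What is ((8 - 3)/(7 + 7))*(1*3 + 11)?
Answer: 5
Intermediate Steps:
((8 - 3)/(7 + 7))*(1*3 + 11) = (5/14)*(3 + 11) = (5*(1/14))*14 = (5/14)*14 = 5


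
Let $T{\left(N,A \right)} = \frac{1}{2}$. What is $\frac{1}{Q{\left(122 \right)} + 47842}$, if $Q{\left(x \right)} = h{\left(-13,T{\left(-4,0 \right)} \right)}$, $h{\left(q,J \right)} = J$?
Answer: $\frac{2}{95685} \approx 2.0902 \cdot 10^{-5}$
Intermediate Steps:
$T{\left(N,A \right)} = \frac{1}{2}$
$Q{\left(x \right)} = \frac{1}{2}$
$\frac{1}{Q{\left(122 \right)} + 47842} = \frac{1}{\frac{1}{2} + 47842} = \frac{1}{\frac{95685}{2}} = \frac{2}{95685}$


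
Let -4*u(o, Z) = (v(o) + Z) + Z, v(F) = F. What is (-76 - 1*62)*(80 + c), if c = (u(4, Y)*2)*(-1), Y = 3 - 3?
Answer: -11316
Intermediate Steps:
Y = 0
u(o, Z) = -Z/2 - o/4 (u(o, Z) = -((o + Z) + Z)/4 = -((Z + o) + Z)/4 = -(o + 2*Z)/4 = -Z/2 - o/4)
c = 2 (c = ((-1/2*0 - 1/4*4)*2)*(-1) = ((0 - 1)*2)*(-1) = -1*2*(-1) = -2*(-1) = 2)
(-76 - 1*62)*(80 + c) = (-76 - 1*62)*(80 + 2) = (-76 - 62)*82 = -138*82 = -11316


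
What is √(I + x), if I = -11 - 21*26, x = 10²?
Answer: I*√457 ≈ 21.378*I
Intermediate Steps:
x = 100
I = -557 (I = -11 - 546 = -557)
√(I + x) = √(-557 + 100) = √(-457) = I*√457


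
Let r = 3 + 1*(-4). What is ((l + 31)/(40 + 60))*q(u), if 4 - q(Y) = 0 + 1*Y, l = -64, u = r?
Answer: -33/20 ≈ -1.6500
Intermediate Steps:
r = -1 (r = 3 - 4 = -1)
u = -1
q(Y) = 4 - Y (q(Y) = 4 - (0 + 1*Y) = 4 - (0 + Y) = 4 - Y)
((l + 31)/(40 + 60))*q(u) = ((-64 + 31)/(40 + 60))*(4 - 1*(-1)) = (-33/100)*(4 + 1) = -33*1/100*5 = -33/100*5 = -33/20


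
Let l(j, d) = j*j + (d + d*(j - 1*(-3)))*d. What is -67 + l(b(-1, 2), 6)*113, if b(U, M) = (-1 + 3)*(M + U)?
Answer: 24793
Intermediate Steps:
b(U, M) = 2*M + 2*U (b(U, M) = 2*(M + U) = 2*M + 2*U)
l(j, d) = j**2 + d*(d + d*(3 + j)) (l(j, d) = j**2 + (d + d*(j + 3))*d = j**2 + (d + d*(3 + j))*d = j**2 + d*(d + d*(3 + j)))
-67 + l(b(-1, 2), 6)*113 = -67 + ((2*2 + 2*(-1))**2 + 4*6**2 + (2*2 + 2*(-1))*6**2)*113 = -67 + ((4 - 2)**2 + 4*36 + (4 - 2)*36)*113 = -67 + (2**2 + 144 + 2*36)*113 = -67 + (4 + 144 + 72)*113 = -67 + 220*113 = -67 + 24860 = 24793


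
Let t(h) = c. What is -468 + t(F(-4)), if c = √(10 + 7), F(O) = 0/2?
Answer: -468 + √17 ≈ -463.88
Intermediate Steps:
F(O) = 0 (F(O) = 0*(½) = 0)
c = √17 ≈ 4.1231
t(h) = √17
-468 + t(F(-4)) = -468 + √17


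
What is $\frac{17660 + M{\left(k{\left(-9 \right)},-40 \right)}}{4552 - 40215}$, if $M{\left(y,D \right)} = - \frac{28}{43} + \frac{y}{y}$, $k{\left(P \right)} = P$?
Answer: $- \frac{759395}{1533509} \approx -0.4952$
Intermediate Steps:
$M{\left(y,D \right)} = \frac{15}{43}$ ($M{\left(y,D \right)} = \left(-28\right) \frac{1}{43} + 1 = - \frac{28}{43} + 1 = \frac{15}{43}$)
$\frac{17660 + M{\left(k{\left(-9 \right)},-40 \right)}}{4552 - 40215} = \frac{17660 + \frac{15}{43}}{4552 - 40215} = \frac{759395}{43 \left(-35663\right)} = \frac{759395}{43} \left(- \frac{1}{35663}\right) = - \frac{759395}{1533509}$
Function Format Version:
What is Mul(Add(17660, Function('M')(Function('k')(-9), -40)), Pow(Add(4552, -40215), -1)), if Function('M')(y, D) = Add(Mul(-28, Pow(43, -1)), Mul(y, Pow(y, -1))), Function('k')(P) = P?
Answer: Rational(-759395, 1533509) ≈ -0.49520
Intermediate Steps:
Function('M')(y, D) = Rational(15, 43) (Function('M')(y, D) = Add(Mul(-28, Rational(1, 43)), 1) = Add(Rational(-28, 43), 1) = Rational(15, 43))
Mul(Add(17660, Function('M')(Function('k')(-9), -40)), Pow(Add(4552, -40215), -1)) = Mul(Add(17660, Rational(15, 43)), Pow(Add(4552, -40215), -1)) = Mul(Rational(759395, 43), Pow(-35663, -1)) = Mul(Rational(759395, 43), Rational(-1, 35663)) = Rational(-759395, 1533509)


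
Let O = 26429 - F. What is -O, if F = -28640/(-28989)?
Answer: -766121641/28989 ≈ -26428.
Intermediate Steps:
F = 28640/28989 (F = -28640*(-1/28989) = 28640/28989 ≈ 0.98796)
O = 766121641/28989 (O = 26429 - 1*28640/28989 = 26429 - 28640/28989 = 766121641/28989 ≈ 26428.)
-O = -1*766121641/28989 = -766121641/28989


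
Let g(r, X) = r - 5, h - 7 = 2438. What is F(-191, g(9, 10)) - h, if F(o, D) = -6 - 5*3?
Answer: -2466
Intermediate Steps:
h = 2445 (h = 7 + 2438 = 2445)
g(r, X) = -5 + r
F(o, D) = -21 (F(o, D) = -6 - 15 = -21)
F(-191, g(9, 10)) - h = -21 - 1*2445 = -21 - 2445 = -2466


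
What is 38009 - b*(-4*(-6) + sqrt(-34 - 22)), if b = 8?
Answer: 37817 - 16*I*sqrt(14) ≈ 37817.0 - 59.867*I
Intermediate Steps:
38009 - b*(-4*(-6) + sqrt(-34 - 22)) = 38009 - 8*(-4*(-6) + sqrt(-34 - 22)) = 38009 - 8*(24 + sqrt(-56)) = 38009 - 8*(24 + 2*I*sqrt(14)) = 38009 - (192 + 16*I*sqrt(14)) = 38009 + (-192 - 16*I*sqrt(14)) = 37817 - 16*I*sqrt(14)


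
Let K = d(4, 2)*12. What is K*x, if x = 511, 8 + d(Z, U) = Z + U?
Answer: -12264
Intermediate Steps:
d(Z, U) = -8 + U + Z (d(Z, U) = -8 + (Z + U) = -8 + (U + Z) = -8 + U + Z)
K = -24 (K = (-8 + 2 + 4)*12 = -2*12 = -24)
K*x = -24*511 = -12264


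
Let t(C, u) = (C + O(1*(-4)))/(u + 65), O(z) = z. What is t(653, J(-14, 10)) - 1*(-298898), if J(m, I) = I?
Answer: 22417999/75 ≈ 2.9891e+5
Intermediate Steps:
t(C, u) = (-4 + C)/(65 + u) (t(C, u) = (C + 1*(-4))/(u + 65) = (C - 4)/(65 + u) = (-4 + C)/(65 + u))
t(653, J(-14, 10)) - 1*(-298898) = (-4 + 653)/(65 + 10) - 1*(-298898) = 649/75 + 298898 = 22417999/75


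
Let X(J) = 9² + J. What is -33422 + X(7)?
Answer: -33334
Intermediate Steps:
X(J) = 81 + J
-33422 + X(7) = -33422 + (81 + 7) = -33422 + 88 = -33334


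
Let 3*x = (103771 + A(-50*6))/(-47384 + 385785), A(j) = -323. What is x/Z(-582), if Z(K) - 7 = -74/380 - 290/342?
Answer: 58965360/3447290987 ≈ 0.017105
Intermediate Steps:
Z(K) = 10187/1710 (Z(K) = 7 + (-74/380 - 290/342) = 7 + (-74*1/380 - 290*1/342) = 7 + (-37/190 - 145/171) = 7 - 1783/1710 = 10187/1710)
x = 103448/1015203 (x = ((103771 - 323)/(-47384 + 385785))/3 = (103448/338401)/3 = (103448*(1/338401))/3 = (⅓)*(103448/338401) = 103448/1015203 ≈ 0.10190)
x/Z(-582) = 103448/(1015203*(10187/1710)) = (103448/1015203)*(1710/10187) = 58965360/3447290987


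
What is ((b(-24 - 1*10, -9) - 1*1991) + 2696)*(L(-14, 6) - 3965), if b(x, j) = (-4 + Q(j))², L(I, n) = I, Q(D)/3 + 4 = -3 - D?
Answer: -2821111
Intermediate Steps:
Q(D) = -21 - 3*D (Q(D) = -12 + 3*(-3 - D) = -12 + (-9 - 3*D) = -21 - 3*D)
b(x, j) = (-25 - 3*j)² (b(x, j) = (-4 + (-21 - 3*j))² = (-25 - 3*j)²)
((b(-24 - 1*10, -9) - 1*1991) + 2696)*(L(-14, 6) - 3965) = (((25 + 3*(-9))² - 1*1991) + 2696)*(-14 - 3965) = (((25 - 27)² - 1991) + 2696)*(-3979) = (((-2)² - 1991) + 2696)*(-3979) = ((4 - 1991) + 2696)*(-3979) = (-1987 + 2696)*(-3979) = 709*(-3979) = -2821111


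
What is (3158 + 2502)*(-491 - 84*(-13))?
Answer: 3401660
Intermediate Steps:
(3158 + 2502)*(-491 - 84*(-13)) = 5660*(-491 + 1092) = 5660*601 = 3401660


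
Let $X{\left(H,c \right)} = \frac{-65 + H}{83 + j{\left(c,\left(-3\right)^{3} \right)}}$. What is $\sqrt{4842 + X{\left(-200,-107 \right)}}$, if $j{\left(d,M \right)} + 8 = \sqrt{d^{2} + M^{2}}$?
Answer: $\frac{\sqrt{362885 + 4842 \sqrt{12178}}}{\sqrt{75 + \sqrt{12178}}} \approx 69.574$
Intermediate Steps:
$j{\left(d,M \right)} = -8 + \sqrt{M^{2} + d^{2}}$ ($j{\left(d,M \right)} = -8 + \sqrt{d^{2} + M^{2}} = -8 + \sqrt{M^{2} + d^{2}}$)
$X{\left(H,c \right)} = \frac{-65 + H}{75 + \sqrt{729 + c^{2}}}$ ($X{\left(H,c \right)} = \frac{-65 + H}{83 + \left(-8 + \sqrt{\left(\left(-3\right)^{3}\right)^{2} + c^{2}}\right)} = \frac{-65 + H}{83 + \left(-8 + \sqrt{\left(-27\right)^{2} + c^{2}}\right)} = \frac{-65 + H}{83 + \left(-8 + \sqrt{729 + c^{2}}\right)} = \frac{-65 + H}{75 + \sqrt{729 + c^{2}}}$)
$\sqrt{4842 + X{\left(-200,-107 \right)}} = \sqrt{4842 + \frac{-65 - 200}{75 + \sqrt{729 + \left(-107\right)^{2}}}} = \sqrt{4842 + \frac{1}{75 + \sqrt{729 + 11449}} \left(-265\right)} = \sqrt{4842 + \frac{1}{75 + \sqrt{12178}} \left(-265\right)} = \sqrt{4842 - \frac{265}{75 + \sqrt{12178}}}$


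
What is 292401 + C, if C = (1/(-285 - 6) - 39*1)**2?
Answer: 24889631581/84681 ≈ 2.9392e+5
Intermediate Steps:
C = 128822500/84681 (C = (1/(-291) - 39)**2 = (-1/291 - 39)**2 = (-11350/291)**2 = 128822500/84681 ≈ 1521.3)
292401 + C = 292401 + 128822500/84681 = 24889631581/84681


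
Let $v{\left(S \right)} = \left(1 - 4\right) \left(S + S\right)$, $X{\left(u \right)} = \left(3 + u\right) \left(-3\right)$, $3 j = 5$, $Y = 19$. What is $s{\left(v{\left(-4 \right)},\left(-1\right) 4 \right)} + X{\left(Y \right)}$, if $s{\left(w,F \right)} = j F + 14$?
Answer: $- \frac{176}{3} \approx -58.667$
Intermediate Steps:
$j = \frac{5}{3}$ ($j = \frac{1}{3} \cdot 5 = \frac{5}{3} \approx 1.6667$)
$X{\left(u \right)} = -9 - 3 u$
$v{\left(S \right)} = - 6 S$ ($v{\left(S \right)} = - 3 \cdot 2 S = - 6 S$)
$s{\left(w,F \right)} = 14 + \frac{5 F}{3}$ ($s{\left(w,F \right)} = \frac{5 F}{3} + 14 = 14 + \frac{5 F}{3}$)
$s{\left(v{\left(-4 \right)},\left(-1\right) 4 \right)} + X{\left(Y \right)} = \left(14 + \frac{5 \left(\left(-1\right) 4\right)}{3}\right) - 66 = \left(14 + \frac{5}{3} \left(-4\right)\right) - 66 = \left(14 - \frac{20}{3}\right) - 66 = \frac{22}{3} - 66 = - \frac{176}{3}$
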